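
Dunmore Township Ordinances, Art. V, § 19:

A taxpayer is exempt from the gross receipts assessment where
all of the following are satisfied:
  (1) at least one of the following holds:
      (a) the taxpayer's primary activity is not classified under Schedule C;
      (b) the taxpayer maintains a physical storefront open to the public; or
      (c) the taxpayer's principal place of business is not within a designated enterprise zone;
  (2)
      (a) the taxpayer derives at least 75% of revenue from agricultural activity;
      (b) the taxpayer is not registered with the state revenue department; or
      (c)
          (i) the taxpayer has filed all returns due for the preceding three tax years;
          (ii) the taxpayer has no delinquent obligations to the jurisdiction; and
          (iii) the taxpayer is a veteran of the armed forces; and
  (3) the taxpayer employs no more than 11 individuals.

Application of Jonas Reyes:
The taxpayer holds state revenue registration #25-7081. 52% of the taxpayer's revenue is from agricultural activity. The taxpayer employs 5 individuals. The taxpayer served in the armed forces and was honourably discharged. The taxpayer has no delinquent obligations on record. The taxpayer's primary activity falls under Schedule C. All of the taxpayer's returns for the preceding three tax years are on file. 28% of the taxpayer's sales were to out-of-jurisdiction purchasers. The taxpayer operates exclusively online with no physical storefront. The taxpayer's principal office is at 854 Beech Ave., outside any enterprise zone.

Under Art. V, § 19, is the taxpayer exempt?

Yes — exempt.

(a) not (Schedule C activity) — not met.
(b) has storefront — not met.
(c) not (in enterprise zone) — satisfied.
(1): F OR F OR T → true.
(a) ≥75% agricultural — fails.
(b) not (state-registered) — fails.
(i) returns current — holds.
(ii) no delinquency — holds.
(iii) veteran — satisfied.
(c) = T AND T AND T = true.
So (2) is satisfied (F OR F OR T).
(3) ≤ 11 employees — holds.
Overall = T AND T AND T = true.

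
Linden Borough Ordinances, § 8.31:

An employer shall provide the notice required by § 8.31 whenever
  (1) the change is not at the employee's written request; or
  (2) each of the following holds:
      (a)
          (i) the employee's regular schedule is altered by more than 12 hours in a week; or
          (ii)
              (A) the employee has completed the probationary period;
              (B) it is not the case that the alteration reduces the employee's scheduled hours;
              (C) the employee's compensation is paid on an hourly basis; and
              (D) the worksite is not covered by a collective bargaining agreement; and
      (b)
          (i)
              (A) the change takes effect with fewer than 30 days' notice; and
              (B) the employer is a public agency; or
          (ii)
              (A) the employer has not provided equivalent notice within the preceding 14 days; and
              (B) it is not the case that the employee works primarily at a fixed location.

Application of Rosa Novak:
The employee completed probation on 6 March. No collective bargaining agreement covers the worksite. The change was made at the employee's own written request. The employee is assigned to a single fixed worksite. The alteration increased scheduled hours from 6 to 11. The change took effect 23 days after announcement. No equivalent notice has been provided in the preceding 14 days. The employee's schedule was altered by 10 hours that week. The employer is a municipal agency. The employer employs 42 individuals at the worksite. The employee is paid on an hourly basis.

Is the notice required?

Yes — required.

(1) not employee-requested — not met.
(i) schedule shift > 12h — not met.
(A) past probation — holds.
(B) not (hours reduced) — satisfied.
(C) hourly-paid — holds.
(D) no CBA — satisfied.
(ii): T AND T AND T AND T → true.
(a): F OR T → true.
(A) < 30 days' notice — met.
(B) public agency — met.
So (i) is satisfied (T AND T).
(A) no recent notice — satisfied.
(B) not (fixed location) — not met.
So (ii) is not satisfied (T AND F).
(b): T OR F → true.
So (2) is satisfied (T AND T).
Overall = F OR T = true.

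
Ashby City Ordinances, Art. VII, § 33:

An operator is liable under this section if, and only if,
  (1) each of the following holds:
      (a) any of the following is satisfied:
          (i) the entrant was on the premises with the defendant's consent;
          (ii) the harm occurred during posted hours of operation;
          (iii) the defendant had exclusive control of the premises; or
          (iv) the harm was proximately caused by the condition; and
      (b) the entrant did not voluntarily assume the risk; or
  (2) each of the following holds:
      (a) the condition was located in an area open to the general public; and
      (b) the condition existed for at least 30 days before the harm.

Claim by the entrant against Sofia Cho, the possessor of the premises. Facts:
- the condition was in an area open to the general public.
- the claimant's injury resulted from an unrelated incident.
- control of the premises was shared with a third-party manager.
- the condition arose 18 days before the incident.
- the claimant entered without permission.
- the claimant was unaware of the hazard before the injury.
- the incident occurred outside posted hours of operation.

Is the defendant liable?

(i) consent to enter — not satisfied.
(ii) during posted hours — not met.
(iii) exclusive control — not met.
(iv) proximate cause — not satisfied.
So (a) is not satisfied (F OR F OR F OR F).
(b) no assumed risk — holds.
So (1) is not satisfied (F AND T).
(a) public area — satisfied.
(b) condition ≥30 days old — not met.
So (2) is not satisfied (T AND F).
Overall = F OR F = false.

No — not liable.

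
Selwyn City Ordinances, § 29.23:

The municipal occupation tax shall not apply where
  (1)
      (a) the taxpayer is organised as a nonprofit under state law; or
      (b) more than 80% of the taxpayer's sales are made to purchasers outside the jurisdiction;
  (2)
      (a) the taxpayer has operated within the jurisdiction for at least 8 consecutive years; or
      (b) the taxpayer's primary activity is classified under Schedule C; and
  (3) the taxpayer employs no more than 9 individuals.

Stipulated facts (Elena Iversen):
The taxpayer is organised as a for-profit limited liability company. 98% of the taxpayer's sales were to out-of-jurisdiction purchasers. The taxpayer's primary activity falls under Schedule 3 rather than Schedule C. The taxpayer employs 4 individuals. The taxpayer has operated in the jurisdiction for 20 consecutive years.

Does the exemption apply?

Yes — exempt.

(a) nonprofit — fails.
(b) >80% out-of-jur. sales — met.
(1) = F OR T = true.
(a) ≥ 8 yrs in jurisdiction — met.
(b) Schedule C activity — not satisfied.
(2) = T OR F = true.
(3) ≤ 9 employees — met.
So Overall is satisfied (T AND T AND T).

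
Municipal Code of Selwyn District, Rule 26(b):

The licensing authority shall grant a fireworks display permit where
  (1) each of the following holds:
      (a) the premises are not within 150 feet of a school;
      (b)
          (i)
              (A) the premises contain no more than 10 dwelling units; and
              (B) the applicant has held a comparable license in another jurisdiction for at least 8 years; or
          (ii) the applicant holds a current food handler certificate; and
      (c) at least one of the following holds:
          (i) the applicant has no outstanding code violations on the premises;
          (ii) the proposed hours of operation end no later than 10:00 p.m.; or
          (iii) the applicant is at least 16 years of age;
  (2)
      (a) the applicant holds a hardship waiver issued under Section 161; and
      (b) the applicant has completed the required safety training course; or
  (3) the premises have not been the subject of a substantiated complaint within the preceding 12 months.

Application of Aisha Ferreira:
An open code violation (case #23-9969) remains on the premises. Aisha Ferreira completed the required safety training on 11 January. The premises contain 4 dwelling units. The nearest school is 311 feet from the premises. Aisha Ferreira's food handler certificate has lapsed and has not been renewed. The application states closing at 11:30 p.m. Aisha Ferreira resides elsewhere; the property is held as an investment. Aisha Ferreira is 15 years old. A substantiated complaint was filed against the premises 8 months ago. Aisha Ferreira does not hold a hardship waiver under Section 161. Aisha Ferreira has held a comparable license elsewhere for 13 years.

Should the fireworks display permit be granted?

(a) ≥150 ft from school — satisfied.
(A) ≤ 10 units — satisfied.
(B) prior license ≥ 8 yr — met.
(i): T AND T → true.
(ii) food handler cert. — fails.
(b): T OR F → true.
(i) no code violations — not met.
(ii) closes by 10 p.m. — not met.
(iii) age ≥ 16 — not met.
So (c) is not satisfied (F OR F OR F).
(1): T AND T AND F → false.
(a) hardship waiver — not met.
(b) safety training — holds.
So (2) is not satisfied (F AND T).
(3) no complaint in 12 mo. — not met.
Overall = F OR F OR F = false.

No — denied.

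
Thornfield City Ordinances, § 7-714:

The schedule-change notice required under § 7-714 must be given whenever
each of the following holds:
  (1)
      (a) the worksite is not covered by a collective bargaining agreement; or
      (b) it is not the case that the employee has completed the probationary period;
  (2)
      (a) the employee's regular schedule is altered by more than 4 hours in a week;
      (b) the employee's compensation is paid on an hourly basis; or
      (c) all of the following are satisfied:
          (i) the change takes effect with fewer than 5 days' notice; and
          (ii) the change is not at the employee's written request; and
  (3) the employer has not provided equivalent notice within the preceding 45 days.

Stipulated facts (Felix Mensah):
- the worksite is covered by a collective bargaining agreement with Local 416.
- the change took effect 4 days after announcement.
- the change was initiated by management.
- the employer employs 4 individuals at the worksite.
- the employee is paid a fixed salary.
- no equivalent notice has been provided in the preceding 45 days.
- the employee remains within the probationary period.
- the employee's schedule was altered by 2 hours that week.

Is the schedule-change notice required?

(a) no CBA — not met.
(b) not (past probation) — met.
(1) = F OR T = true.
(a) schedule shift > 4h — not satisfied.
(b) hourly-paid — not met.
(i) < 5 days' notice — holds.
(ii) not employee-requested — met.
So (c) is satisfied (T AND T).
(2): F OR F OR T → true.
(3) no recent notice — holds.
Overall = T AND T AND T = true.

Yes — required.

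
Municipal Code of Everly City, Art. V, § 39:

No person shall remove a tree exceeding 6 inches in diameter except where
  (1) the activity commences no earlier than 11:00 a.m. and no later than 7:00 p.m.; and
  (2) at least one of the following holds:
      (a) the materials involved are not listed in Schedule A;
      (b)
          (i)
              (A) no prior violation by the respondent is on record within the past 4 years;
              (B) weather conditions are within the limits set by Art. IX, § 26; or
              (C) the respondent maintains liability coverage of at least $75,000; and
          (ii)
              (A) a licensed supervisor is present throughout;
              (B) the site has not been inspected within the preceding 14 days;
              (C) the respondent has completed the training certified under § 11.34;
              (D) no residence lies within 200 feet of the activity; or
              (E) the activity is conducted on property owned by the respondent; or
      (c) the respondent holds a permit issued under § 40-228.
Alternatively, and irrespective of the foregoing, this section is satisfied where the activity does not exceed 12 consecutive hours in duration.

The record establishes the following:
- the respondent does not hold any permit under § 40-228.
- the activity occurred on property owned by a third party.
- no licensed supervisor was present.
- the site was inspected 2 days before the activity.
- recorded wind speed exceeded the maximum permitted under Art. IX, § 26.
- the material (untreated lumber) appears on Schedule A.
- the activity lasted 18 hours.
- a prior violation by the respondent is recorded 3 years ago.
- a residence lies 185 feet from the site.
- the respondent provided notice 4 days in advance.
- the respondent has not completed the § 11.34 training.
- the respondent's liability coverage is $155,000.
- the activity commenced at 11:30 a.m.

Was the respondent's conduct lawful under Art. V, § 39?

(1) start within hours — holds.
(a) not (Schedule A material) — fails.
(A) no prior violation — not met.
(B) weather ok — not met.
(C) coverage ≥ $75,000 — holds.
So (i) is satisfied (F OR F OR T).
(A) supervisor present — not satisfied.
(B) not (site inspected) — not met.
(C) training certified — fails.
(D) no residence in 200 ft — not met.
(E) own property — not satisfied.
(ii) = F OR F OR F OR F OR F = false.
(b): T AND F → false.
(c) holds permit — not met.
(2): F OR F OR F → false.
Overall: T AND F → false.
Exception (≤ 12 hrs duration) — not satisfied.
Result: main false OR exception false → false.

No — unlawful.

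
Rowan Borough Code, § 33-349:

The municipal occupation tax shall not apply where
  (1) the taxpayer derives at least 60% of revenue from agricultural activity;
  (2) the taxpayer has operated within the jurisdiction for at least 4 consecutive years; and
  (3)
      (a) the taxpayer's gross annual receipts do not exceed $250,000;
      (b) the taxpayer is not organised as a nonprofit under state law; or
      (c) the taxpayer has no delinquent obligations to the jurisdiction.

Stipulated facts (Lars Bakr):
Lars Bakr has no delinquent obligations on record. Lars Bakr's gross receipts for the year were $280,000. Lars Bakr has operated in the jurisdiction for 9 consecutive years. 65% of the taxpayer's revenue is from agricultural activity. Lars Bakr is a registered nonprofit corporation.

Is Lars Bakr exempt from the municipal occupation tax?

Yes — exempt.

(1) ≥60% agricultural — holds.
(2) ≥ 4 yrs in jurisdiction — met.
(a) receipts ≤ $250,000 — fails.
(b) not (nonprofit) — fails.
(c) no delinquency — holds.
(3) = F OR F OR T = true.
Overall: T AND T AND T → true.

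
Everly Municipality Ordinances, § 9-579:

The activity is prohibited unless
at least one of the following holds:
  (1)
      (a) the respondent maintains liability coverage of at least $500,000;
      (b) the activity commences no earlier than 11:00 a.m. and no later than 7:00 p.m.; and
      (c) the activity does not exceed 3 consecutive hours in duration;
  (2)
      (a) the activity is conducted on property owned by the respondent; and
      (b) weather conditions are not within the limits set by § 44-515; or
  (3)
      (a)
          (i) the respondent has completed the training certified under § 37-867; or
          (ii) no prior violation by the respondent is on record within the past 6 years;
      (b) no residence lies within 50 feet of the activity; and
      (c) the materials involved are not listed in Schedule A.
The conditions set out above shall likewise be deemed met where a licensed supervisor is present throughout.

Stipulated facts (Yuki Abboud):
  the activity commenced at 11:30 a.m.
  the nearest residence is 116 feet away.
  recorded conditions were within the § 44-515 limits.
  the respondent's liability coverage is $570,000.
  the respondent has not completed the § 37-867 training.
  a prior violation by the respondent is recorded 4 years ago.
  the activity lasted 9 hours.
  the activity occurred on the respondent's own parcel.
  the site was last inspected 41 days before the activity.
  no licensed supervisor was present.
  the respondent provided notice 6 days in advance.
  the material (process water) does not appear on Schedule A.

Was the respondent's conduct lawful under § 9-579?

(a) coverage ≥ $500,000 — satisfied.
(b) start within hours — met.
(c) ≤ 3 hrs duration — not met.
(1) = T AND T AND F = false.
(a) own property — holds.
(b) not (weather ok) — not satisfied.
So (2) is not satisfied (T AND F).
(i) training certified — not met.
(ii) no prior violation — fails.
(a) = F OR F = false.
(b) no residence in 50 ft — satisfied.
(c) not (Schedule A material) — met.
(3): F AND T AND T → false.
So Overall is not satisfied (F OR F OR F).
Exception (supervisor present) — not satisfied.
Result: main false OR exception false → false.

No — unlawful.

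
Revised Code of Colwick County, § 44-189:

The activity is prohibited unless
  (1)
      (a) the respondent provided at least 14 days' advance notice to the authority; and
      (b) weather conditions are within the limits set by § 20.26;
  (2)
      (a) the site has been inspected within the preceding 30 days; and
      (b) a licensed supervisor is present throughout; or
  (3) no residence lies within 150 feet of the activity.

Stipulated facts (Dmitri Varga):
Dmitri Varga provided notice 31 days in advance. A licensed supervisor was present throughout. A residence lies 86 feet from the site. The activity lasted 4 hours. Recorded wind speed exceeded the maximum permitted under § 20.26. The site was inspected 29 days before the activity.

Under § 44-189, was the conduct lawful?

Yes — lawful.

(a) ≥14 days' notice — met.
(b) weather ok — not satisfied.
(1) = T AND F = false.
(a) site inspected — met.
(b) supervisor present — holds.
(2) = T AND T = true.
(3) no residence in 150 ft — not met.
Overall = F OR T OR F = true.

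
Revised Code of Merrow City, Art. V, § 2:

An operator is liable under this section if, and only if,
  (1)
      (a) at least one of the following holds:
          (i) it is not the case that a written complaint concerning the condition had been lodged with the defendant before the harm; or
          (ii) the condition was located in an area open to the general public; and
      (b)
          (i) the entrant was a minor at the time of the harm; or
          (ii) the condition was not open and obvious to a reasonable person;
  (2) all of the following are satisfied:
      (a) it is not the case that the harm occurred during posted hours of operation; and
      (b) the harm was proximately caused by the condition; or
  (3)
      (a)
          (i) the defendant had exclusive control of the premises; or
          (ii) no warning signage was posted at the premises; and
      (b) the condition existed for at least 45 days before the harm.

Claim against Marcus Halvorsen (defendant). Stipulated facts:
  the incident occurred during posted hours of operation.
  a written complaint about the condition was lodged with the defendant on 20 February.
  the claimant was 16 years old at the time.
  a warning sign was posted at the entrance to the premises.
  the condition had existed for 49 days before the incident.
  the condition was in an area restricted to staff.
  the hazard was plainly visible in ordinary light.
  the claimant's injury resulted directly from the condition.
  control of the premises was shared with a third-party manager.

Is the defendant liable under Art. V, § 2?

No — not liable.

(i) not (complaint lodged) — not satisfied.
(ii) public area — not satisfied.
(a): F OR F → false.
(i) entrant a minor — satisfied.
(ii) not open/obvious — not satisfied.
(b): T OR F → true.
(1): F AND T → false.
(a) not (during posted hours) — not met.
(b) proximate cause — satisfied.
(2) = F AND T = false.
(i) exclusive control — not met.
(ii) no signage posted — fails.
(a) = F OR F = false.
(b) condition ≥45 days old — met.
(3): F AND T → false.
Overall: F OR F OR F → false.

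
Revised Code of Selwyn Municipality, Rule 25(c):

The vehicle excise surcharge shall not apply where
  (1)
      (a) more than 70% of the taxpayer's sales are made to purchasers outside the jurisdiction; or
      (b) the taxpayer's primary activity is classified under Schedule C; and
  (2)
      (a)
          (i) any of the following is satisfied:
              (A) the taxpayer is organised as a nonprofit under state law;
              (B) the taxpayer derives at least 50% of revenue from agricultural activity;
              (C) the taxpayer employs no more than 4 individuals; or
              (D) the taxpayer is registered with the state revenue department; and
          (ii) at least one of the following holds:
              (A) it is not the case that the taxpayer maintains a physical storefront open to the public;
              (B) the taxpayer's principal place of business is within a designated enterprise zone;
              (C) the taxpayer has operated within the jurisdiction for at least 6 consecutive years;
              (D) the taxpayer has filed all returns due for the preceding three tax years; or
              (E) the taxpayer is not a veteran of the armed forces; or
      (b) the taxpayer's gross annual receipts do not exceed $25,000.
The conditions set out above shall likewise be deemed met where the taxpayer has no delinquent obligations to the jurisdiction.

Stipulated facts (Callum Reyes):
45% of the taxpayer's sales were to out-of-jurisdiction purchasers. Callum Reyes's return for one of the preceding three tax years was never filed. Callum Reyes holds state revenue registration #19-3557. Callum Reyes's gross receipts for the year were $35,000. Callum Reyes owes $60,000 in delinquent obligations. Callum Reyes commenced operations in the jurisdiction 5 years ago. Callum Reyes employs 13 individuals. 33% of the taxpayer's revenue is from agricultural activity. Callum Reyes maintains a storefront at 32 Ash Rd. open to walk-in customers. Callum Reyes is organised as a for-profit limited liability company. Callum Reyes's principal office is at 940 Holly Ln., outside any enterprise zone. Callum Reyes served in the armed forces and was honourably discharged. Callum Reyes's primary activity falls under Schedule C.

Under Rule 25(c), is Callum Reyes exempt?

No — not exempt.

(a) >70% out-of-jur. sales — not satisfied.
(b) Schedule C activity — met.
So (1) is satisfied (F OR T).
(A) nonprofit — not met.
(B) ≥50% agricultural — not satisfied.
(C) ≤ 4 employees — not satisfied.
(D) state-registered — met.
(i) = F OR F OR F OR T = true.
(A) not (has storefront) — fails.
(B) in enterprise zone — not met.
(C) ≥ 6 yrs in jurisdiction — fails.
(D) returns current — fails.
(E) not (veteran) — fails.
(ii) = F OR F OR F OR F OR F = false.
(a): T AND F → false.
(b) receipts ≤ $25,000 — not met.
So (2) is not satisfied (F OR F).
Overall: T AND F → false.
Exception (no delinquency) — not satisfied.
Result: main false OR exception false → false.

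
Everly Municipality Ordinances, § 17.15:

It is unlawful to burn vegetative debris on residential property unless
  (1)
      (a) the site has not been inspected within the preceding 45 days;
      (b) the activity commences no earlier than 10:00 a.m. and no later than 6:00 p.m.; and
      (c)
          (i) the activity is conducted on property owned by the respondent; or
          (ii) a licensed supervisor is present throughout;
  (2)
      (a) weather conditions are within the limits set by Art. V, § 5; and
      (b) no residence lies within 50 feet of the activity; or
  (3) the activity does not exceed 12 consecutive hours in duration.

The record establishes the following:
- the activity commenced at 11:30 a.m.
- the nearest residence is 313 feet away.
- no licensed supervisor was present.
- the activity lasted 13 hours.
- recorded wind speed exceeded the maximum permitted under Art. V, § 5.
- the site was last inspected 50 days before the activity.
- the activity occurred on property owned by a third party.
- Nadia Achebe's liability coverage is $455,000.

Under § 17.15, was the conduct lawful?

(a) not (site inspected) — holds.
(b) start within hours — met.
(i) own property — not satisfied.
(ii) supervisor present — not satisfied.
(c): F OR F → false.
So (1) is not satisfied (T AND T AND F).
(a) weather ok — not met.
(b) no residence in 50 ft — met.
So (2) is not satisfied (F AND T).
(3) ≤ 12 hrs duration — not met.
So Overall is not satisfied (F OR F OR F).

No — unlawful.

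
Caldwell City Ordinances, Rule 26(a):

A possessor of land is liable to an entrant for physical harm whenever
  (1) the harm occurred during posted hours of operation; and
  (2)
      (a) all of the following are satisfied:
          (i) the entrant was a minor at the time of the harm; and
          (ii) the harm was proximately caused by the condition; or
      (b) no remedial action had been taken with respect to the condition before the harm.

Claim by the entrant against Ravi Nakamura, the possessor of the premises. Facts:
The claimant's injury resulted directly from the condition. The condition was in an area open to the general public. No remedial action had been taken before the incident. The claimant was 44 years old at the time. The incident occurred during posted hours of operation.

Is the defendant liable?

Yes — liable.

(1) during posted hours — met.
(i) entrant a minor — not satisfied.
(ii) proximate cause — met.
(a): F AND T → false.
(b) no remedial action — met.
(2): F OR T → true.
Overall: T AND T → true.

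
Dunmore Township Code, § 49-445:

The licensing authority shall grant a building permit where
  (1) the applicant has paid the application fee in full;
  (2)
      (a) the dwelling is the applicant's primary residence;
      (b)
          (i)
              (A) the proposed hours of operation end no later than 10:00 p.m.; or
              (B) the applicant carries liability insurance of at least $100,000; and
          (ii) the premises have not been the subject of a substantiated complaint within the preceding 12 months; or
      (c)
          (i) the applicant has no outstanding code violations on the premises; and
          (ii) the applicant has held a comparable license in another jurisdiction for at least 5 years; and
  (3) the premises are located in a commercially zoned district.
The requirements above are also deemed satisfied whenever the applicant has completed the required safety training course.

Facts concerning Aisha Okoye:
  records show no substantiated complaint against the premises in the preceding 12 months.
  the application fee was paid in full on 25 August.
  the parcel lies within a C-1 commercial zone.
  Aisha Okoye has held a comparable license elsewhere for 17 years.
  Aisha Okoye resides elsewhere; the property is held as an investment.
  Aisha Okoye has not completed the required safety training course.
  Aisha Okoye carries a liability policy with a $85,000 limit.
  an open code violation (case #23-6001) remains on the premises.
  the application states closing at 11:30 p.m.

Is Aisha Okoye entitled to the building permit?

(1) fee paid — met.
(a) primary residence — not satisfied.
(A) closes by 10 p.m. — not met.
(B) insurance ≥ $100,000 — fails.
(i) = F OR F = false.
(ii) no complaint in 12 mo. — met.
So (b) is not satisfied (F AND T).
(i) no code violations — not met.
(ii) prior license ≥ 5 yr — met.
So (c) is not satisfied (F AND T).
So (2) is not satisfied (F OR F OR F).
(3) commercially zoned — met.
Overall = T AND F AND T = false.
Exception (safety training) — not satisfied.
Result: main false OR exception false → false.

No — denied.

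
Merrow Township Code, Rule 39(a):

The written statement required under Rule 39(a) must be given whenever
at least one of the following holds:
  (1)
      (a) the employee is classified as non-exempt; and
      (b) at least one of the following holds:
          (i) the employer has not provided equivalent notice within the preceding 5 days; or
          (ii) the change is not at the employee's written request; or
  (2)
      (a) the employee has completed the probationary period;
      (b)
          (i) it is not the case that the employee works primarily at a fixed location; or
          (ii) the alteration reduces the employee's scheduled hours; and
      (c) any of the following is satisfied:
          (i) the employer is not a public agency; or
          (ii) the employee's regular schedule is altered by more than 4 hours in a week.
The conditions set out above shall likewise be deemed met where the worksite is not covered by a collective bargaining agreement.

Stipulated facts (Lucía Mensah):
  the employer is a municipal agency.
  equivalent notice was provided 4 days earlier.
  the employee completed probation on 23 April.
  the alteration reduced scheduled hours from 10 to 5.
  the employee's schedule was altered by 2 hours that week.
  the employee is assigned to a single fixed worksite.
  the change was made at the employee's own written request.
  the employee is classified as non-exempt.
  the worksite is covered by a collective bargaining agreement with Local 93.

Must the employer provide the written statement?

No — not required.

(a) non-exempt — holds.
(i) no recent notice — not met.
(ii) not employee-requested — fails.
So (b) is not satisfied (F OR F).
(1) = T AND F = false.
(a) past probation — holds.
(i) not (fixed location) — not met.
(ii) hours reduced — met.
(b) = F OR T = true.
(i) not (public agency) — fails.
(ii) schedule shift > 4h — not met.
(c) = F OR F = false.
(2): T AND T AND F → false.
Overall: F OR F → false.
Exception (no CBA) — not satisfied.
Result: main false OR exception false → false.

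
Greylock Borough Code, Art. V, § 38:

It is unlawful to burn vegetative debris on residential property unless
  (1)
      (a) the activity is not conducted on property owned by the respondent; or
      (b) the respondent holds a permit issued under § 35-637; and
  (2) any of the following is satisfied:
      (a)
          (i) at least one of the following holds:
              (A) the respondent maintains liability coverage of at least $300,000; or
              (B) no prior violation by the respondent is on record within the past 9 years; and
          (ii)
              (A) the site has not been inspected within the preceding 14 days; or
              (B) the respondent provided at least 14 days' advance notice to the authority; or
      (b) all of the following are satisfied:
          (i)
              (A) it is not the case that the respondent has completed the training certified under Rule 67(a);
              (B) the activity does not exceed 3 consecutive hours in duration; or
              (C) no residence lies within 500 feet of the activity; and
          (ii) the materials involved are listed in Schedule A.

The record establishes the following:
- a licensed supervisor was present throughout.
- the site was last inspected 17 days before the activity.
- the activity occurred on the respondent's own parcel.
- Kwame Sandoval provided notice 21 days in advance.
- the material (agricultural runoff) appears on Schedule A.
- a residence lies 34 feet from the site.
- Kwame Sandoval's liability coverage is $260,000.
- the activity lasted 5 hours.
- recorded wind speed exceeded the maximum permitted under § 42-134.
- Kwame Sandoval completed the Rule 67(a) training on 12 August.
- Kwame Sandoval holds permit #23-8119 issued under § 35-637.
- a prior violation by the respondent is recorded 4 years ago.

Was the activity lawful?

No — unlawful.

(a) not (own property) — fails.
(b) holds permit — satisfied.
(1) = F OR T = true.
(A) coverage ≥ $300,000 — fails.
(B) no prior violation — fails.
(i) = F OR F = false.
(A) not (site inspected) — holds.
(B) ≥14 days' notice — met.
(ii): T OR T → true.
(a) = F AND T = false.
(A) not (training certified) — not satisfied.
(B) ≤ 3 hrs duration — not met.
(C) no residence in 500 ft — not met.
(i): F OR F OR F → false.
(ii) Schedule A material — satisfied.
So (b) is not satisfied (F AND T).
(2) = F OR F = false.
Overall: T AND F → false.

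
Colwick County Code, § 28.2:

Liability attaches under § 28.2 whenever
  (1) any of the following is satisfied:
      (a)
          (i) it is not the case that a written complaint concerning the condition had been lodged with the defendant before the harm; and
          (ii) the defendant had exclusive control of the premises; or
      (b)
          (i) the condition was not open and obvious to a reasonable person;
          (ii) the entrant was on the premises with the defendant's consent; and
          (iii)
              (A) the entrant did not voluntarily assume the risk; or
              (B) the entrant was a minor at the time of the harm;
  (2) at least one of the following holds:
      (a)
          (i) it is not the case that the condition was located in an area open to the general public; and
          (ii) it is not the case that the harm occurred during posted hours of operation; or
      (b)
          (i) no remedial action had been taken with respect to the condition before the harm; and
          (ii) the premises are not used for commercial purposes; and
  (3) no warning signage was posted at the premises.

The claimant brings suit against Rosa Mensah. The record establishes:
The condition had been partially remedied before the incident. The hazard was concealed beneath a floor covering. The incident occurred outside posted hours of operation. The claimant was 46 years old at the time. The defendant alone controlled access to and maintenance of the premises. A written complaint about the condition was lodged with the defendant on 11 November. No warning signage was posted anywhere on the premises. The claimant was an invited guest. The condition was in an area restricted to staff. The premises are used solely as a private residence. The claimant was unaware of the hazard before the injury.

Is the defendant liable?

(i) not (complaint lodged) — not met.
(ii) exclusive control — satisfied.
So (a) is not satisfied (F AND T).
(i) not open/obvious — holds.
(ii) consent to enter — satisfied.
(A) no assumed risk — satisfied.
(B) entrant a minor — not satisfied.
(iii): T OR F → true.
So (b) is satisfied (T AND T AND T).
(1) = F OR T = true.
(i) not (public area) — satisfied.
(ii) not (during posted hours) — satisfied.
So (a) is satisfied (T AND T).
(i) no remedial action — not met.
(ii) not (commercial use) — satisfied.
(b): F AND T → false.
(2) = T OR F = true.
(3) no signage posted — satisfied.
So Overall is satisfied (T AND T AND T).

Yes — liable.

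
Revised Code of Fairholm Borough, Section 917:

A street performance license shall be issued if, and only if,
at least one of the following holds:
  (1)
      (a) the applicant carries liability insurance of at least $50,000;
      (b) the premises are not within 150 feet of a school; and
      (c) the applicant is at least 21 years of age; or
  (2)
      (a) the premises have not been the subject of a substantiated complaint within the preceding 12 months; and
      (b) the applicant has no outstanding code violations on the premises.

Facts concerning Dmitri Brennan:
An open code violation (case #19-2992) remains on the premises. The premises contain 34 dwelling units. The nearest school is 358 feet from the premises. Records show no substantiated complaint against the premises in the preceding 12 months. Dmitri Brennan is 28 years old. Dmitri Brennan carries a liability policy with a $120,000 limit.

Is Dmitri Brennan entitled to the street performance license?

(a) insurance ≥ $50,000 — satisfied.
(b) ≥150 ft from school — holds.
(c) age ≥ 21 — met.
So (1) is satisfied (T AND T AND T).
(a) no complaint in 12 mo. — holds.
(b) no code violations — fails.
So (2) is not satisfied (T AND F).
So Overall is satisfied (T OR F).

Yes — granted.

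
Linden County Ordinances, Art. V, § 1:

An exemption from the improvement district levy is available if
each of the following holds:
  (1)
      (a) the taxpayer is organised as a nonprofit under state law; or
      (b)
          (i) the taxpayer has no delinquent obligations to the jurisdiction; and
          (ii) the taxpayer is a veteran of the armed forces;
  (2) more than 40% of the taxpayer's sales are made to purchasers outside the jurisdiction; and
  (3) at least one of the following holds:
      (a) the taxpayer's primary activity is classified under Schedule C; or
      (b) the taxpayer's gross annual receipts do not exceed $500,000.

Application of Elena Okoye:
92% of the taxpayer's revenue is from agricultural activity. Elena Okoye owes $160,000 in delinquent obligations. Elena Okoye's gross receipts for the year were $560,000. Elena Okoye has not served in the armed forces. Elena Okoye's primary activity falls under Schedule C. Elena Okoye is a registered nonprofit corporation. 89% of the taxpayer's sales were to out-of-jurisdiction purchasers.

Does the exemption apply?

(a) nonprofit — met.
(i) no delinquency — fails.
(ii) veteran — not met.
(b): F AND F → false.
So (1) is satisfied (T OR F).
(2) >40% out-of-jur. sales — met.
(a) Schedule C activity — holds.
(b) receipts ≤ $500,000 — not satisfied.
(3): T OR F → true.
So Overall is satisfied (T AND T AND T).

Yes — exempt.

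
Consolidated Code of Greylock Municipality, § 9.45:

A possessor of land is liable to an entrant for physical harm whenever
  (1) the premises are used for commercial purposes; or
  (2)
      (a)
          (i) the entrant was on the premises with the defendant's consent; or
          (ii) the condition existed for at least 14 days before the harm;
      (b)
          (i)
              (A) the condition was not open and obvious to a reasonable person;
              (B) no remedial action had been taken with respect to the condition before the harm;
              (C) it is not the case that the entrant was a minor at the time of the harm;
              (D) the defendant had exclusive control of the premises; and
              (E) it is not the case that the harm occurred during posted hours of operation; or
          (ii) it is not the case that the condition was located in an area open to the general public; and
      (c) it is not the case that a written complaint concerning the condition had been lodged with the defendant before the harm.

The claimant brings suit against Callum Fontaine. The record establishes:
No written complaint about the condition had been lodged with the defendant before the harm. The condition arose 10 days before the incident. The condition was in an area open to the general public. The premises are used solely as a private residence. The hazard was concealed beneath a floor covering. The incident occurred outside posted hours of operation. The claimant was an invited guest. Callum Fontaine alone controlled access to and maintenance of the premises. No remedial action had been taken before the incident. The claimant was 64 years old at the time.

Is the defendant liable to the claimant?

(1) commercial use — not met.
(i) consent to enter — satisfied.
(ii) condition ≥14 days old — not satisfied.
(a): T OR F → true.
(A) not open/obvious — met.
(B) no remedial action — satisfied.
(C) not (entrant a minor) — met.
(D) exclusive control — met.
(E) not (during posted hours) — satisfied.
(i) = T AND T AND T AND T AND T = true.
(ii) not (public area) — not met.
So (b) is satisfied (T OR F).
(c) not (complaint lodged) — holds.
(2): T AND T AND T → true.
Overall: F OR T → true.

Yes — liable.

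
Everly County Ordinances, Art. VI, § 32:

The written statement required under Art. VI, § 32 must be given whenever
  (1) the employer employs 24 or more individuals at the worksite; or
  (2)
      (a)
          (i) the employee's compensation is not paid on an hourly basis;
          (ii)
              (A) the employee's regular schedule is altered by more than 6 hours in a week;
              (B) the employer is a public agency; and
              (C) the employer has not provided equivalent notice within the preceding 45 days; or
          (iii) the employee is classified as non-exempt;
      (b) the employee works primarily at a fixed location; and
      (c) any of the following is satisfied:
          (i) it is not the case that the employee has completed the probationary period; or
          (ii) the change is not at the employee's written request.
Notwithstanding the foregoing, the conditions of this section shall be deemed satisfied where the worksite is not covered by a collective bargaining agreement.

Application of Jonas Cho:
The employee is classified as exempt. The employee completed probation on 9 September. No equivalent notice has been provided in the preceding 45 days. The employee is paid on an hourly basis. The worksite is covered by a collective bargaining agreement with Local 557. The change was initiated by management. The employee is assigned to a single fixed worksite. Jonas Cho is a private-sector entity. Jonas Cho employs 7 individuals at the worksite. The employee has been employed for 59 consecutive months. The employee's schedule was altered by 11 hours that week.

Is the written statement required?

No — not required.

(1) ≥ 24 at site — not satisfied.
(i) not (hourly-paid) — not satisfied.
(A) schedule shift > 6h — holds.
(B) public agency — not met.
(C) no recent notice — met.
(ii) = T AND F AND T = false.
(iii) non-exempt — fails.
So (a) is not satisfied (F OR F OR F).
(b) fixed location — holds.
(i) not (past probation) — fails.
(ii) not employee-requested — holds.
(c) = F OR T = true.
(2): F AND T AND T → false.
So Overall is not satisfied (F OR F).
Exception (no CBA) — not satisfied.
Result: main false OR exception false → false.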